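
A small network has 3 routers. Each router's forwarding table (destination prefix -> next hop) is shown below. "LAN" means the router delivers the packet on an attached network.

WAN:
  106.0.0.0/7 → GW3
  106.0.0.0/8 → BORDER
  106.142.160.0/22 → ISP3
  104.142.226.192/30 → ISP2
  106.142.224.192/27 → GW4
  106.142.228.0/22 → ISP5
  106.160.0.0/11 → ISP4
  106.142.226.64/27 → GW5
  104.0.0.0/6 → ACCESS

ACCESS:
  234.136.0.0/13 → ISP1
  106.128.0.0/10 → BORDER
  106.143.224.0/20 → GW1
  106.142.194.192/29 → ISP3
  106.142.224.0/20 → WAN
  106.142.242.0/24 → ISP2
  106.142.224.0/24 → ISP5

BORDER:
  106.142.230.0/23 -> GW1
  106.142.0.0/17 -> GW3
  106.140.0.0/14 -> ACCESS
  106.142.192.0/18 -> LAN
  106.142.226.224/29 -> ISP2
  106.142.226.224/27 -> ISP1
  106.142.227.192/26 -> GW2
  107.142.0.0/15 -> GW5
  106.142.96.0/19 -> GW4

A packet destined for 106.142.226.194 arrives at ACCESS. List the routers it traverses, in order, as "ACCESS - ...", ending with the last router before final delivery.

At ACCESS: longest match for 106.142.226.194 is 106.142.224.0/20 -> WAN
At WAN: longest match for 106.142.226.194 is 106.0.0.0/8 -> BORDER
At BORDER: longest match for 106.142.226.194 is 106.142.192.0/18 -> LAN

ACCESS - WAN - BORDER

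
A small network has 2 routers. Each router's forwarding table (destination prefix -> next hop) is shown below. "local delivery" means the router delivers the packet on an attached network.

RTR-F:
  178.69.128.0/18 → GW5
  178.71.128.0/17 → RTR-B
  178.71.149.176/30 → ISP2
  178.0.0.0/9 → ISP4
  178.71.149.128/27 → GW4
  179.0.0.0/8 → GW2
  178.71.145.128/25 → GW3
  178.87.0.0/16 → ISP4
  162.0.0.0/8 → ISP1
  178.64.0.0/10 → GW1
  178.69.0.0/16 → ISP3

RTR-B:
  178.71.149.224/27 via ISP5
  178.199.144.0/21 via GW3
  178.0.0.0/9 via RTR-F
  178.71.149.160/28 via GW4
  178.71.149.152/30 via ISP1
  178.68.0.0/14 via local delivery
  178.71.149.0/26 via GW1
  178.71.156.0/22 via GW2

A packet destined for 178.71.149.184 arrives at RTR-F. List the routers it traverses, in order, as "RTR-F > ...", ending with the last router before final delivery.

At RTR-F: longest match for 178.71.149.184 is 178.71.128.0/17 -> RTR-B
At RTR-B: longest match for 178.71.149.184 is 178.68.0.0/14 -> local delivery

RTR-F > RTR-B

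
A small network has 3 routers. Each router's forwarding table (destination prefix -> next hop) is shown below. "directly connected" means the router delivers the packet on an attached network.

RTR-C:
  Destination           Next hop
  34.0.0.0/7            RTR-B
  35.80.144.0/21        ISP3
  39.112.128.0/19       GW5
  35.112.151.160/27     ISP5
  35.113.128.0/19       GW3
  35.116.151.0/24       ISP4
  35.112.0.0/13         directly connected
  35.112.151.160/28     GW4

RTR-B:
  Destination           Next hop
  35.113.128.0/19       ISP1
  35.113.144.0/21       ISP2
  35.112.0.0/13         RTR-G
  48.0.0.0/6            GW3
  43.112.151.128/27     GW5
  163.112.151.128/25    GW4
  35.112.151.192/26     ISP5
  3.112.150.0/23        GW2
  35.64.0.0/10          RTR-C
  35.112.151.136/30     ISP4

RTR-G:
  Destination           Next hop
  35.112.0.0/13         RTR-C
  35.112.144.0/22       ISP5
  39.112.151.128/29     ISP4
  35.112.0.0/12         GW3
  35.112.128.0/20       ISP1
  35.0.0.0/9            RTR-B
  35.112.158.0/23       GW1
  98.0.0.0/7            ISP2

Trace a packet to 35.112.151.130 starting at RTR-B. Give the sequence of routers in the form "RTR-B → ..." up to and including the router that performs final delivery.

At RTR-B: longest match for 35.112.151.130 is 35.112.0.0/13 -> RTR-G
At RTR-G: longest match for 35.112.151.130 is 35.112.0.0/13 -> RTR-C
At RTR-C: longest match for 35.112.151.130 is 35.112.0.0/13 -> directly connected

RTR-B → RTR-G → RTR-C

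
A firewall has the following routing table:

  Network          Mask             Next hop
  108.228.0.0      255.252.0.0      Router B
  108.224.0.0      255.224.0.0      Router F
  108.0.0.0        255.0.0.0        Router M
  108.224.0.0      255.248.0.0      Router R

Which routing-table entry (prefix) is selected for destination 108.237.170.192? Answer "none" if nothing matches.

108.224.0.0/11

Entries matching 108.237.170.192:
  108.0.0.0/8 (108.0.0.0 - 108.255.255.255)
  108.224.0.0/11 (108.224.0.0 - 108.255.255.255)
Most specific is 108.224.0.0/11.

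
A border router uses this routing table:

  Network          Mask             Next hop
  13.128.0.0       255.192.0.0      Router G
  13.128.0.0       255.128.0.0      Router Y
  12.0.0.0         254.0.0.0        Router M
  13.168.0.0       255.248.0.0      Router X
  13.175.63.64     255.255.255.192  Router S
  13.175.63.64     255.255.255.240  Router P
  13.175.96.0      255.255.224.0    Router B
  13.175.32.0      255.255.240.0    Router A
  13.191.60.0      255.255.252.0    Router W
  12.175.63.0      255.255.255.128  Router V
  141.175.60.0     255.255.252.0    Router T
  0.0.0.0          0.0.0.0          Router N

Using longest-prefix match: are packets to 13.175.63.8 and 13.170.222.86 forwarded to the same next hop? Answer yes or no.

13.175.63.8: longest match 13.168.0.0/13 -> Router X
13.170.222.86: longest match 13.168.0.0/13 -> Router X

yes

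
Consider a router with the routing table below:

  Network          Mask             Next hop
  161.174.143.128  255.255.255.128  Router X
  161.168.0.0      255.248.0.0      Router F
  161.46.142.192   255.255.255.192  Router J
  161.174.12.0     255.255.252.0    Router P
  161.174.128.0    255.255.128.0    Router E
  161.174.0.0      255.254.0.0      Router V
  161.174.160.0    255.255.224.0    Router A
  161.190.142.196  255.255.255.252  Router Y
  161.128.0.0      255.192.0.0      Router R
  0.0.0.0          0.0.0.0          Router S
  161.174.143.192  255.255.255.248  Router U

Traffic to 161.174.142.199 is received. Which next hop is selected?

Routes whose prefix contains 161.174.142.199:
  0.0.0.0/0 (default, matches everything) -> Router S
  161.128.0.0/10 (161.128.0.0 - 161.191.255.255) -> Router R
  161.168.0.0/13 (161.168.0.0 - 161.175.255.255) -> Router F
  161.174.0.0/15 (161.174.0.0 - 161.175.255.255) -> Router V
  161.174.128.0/17 (161.174.128.0 - 161.174.255.255) -> Router E
More-specific entries that do NOT match:
  161.190.142.196/30 (161.190.142.196 - 161.190.142.199) does not contain 161.174.142.199
  161.174.143.192/29 (161.174.143.192 - 161.174.143.199) does not contain 161.174.142.199
  161.46.142.192/26 (161.46.142.192 - 161.46.142.255) does not contain 161.174.142.199
  161.174.143.128/25 (161.174.143.128 - 161.174.143.255) does not contain 161.174.142.199
  161.174.12.0/22 (161.174.12.0 - 161.174.15.255) does not contain 161.174.142.199
  161.174.160.0/19 (161.174.160.0 - 161.174.191.255) does not contain 161.174.142.199
Longest matching prefix is /17 -> next hop Router E.

Router E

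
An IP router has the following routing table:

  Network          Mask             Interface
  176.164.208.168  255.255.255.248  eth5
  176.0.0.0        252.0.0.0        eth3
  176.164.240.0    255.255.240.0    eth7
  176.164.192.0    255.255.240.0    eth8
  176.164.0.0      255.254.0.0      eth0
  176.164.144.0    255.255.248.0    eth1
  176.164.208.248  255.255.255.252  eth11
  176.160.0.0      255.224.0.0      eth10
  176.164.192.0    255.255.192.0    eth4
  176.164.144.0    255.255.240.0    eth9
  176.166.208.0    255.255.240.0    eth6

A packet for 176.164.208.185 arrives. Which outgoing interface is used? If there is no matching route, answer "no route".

Routes whose prefix contains 176.164.208.185:
  176.0.0.0/6 (176.0.0.0 - 179.255.255.255) -> eth3
  176.160.0.0/11 (176.160.0.0 - 176.191.255.255) -> eth10
  176.164.0.0/15 (176.164.0.0 - 176.165.255.255) -> eth0
  176.164.192.0/18 (176.164.192.0 - 176.164.255.255) -> eth4
More-specific entries that do NOT match:
  176.164.208.248/30 (176.164.208.248 - 176.164.208.251) does not contain 176.164.208.185
  176.164.208.168/29 (176.164.208.168 - 176.164.208.175) does not contain 176.164.208.185
  176.164.144.0/21 (176.164.144.0 - 176.164.151.255) does not contain 176.164.208.185
  176.164.240.0/20 (176.164.240.0 - 176.164.255.255) does not contain 176.164.208.185
  176.164.192.0/20 (176.164.192.0 - 176.164.207.255) does not contain 176.164.208.185
  176.164.144.0/20 (176.164.144.0 - 176.164.159.255) does not contain 176.164.208.185
  176.166.208.0/20 (176.166.208.0 - 176.166.223.255) does not contain 176.164.208.185
Longest matching prefix is /18 -> interface eth4.

eth4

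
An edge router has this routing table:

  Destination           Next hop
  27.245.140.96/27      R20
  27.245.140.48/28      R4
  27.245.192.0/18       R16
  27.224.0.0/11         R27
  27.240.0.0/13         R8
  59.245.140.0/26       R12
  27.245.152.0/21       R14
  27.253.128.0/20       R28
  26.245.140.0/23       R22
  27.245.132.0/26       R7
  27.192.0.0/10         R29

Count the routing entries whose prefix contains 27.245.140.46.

3

Prefixes containing 27.245.140.46:
  27.192.0.0/10 (27.192.0.0 - 27.255.255.255)
  27.224.0.0/11 (27.224.0.0 - 27.255.255.255)
  27.240.0.0/13 (27.240.0.0 - 27.247.255.255)
Total matching entries: 3.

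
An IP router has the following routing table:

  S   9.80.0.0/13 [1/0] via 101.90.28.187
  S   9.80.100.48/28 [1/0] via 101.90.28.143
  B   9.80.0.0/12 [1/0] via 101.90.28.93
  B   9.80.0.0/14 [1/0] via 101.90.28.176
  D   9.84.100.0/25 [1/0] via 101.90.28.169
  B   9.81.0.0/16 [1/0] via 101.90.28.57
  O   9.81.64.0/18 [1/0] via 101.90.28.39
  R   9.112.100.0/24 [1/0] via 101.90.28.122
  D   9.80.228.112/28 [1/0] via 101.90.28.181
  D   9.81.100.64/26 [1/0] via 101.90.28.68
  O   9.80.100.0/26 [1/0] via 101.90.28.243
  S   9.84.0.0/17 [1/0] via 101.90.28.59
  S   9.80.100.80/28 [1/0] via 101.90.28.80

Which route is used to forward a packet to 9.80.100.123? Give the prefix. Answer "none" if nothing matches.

Entries matching 9.80.100.123:
  9.80.0.0/12 (9.80.0.0 - 9.95.255.255)
  9.80.0.0/13 (9.80.0.0 - 9.87.255.255)
  9.80.0.0/14 (9.80.0.0 - 9.83.255.255)
Most specific is 9.80.0.0/14.

9.80.0.0/14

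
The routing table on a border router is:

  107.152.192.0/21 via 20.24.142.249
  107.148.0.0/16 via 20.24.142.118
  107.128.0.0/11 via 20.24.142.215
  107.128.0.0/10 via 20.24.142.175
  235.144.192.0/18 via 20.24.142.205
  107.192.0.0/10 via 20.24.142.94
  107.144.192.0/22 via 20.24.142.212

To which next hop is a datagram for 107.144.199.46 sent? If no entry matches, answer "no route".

Routes whose prefix contains 107.144.199.46:
  107.128.0.0/10 (107.128.0.0 - 107.191.255.255) -> 20.24.142.175
  107.128.0.0/11 (107.128.0.0 - 107.159.255.255) -> 20.24.142.215
More-specific entries that do NOT match:
  107.144.192.0/22 (107.144.192.0 - 107.144.195.255) does not contain 107.144.199.46
  107.152.192.0/21 (107.152.192.0 - 107.152.199.255) does not contain 107.144.199.46
  235.144.192.0/18 (235.144.192.0 - 235.144.255.255) does not contain 107.144.199.46
  107.148.0.0/16 (107.148.0.0 - 107.148.255.255) does not contain 107.144.199.46
Longest matching prefix is /11 -> next hop 20.24.142.215.

20.24.142.215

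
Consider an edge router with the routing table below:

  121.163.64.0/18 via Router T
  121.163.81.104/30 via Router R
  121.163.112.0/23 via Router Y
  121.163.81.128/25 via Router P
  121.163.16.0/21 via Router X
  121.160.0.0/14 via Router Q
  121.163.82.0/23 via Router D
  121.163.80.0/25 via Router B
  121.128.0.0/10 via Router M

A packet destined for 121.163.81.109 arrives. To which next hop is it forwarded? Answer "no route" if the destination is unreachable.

Routes whose prefix contains 121.163.81.109:
  121.128.0.0/10 (121.128.0.0 - 121.191.255.255) -> Router M
  121.160.0.0/14 (121.160.0.0 - 121.163.255.255) -> Router Q
  121.163.64.0/18 (121.163.64.0 - 121.163.127.255) -> Router T
More-specific entries that do NOT match:
  121.163.81.104/30 (121.163.81.104 - 121.163.81.107) does not contain 121.163.81.109
  121.163.81.128/25 (121.163.81.128 - 121.163.81.255) does not contain 121.163.81.109
  121.163.80.0/25 (121.163.80.0 - 121.163.80.127) does not contain 121.163.81.109
  121.163.112.0/23 (121.163.112.0 - 121.163.113.255) does not contain 121.163.81.109
  121.163.82.0/23 (121.163.82.0 - 121.163.83.255) does not contain 121.163.81.109
  121.163.16.0/21 (121.163.16.0 - 121.163.23.255) does not contain 121.163.81.109
Longest matching prefix is /18 -> next hop Router T.

Router T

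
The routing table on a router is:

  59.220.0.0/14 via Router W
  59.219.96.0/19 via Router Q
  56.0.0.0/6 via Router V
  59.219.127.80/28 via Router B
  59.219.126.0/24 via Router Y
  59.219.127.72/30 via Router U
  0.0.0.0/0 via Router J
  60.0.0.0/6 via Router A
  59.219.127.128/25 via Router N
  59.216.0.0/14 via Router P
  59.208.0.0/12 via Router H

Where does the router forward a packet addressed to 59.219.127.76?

Routes whose prefix contains 59.219.127.76:
  0.0.0.0/0 (default, matches everything) -> Router J
  56.0.0.0/6 (56.0.0.0 - 59.255.255.255) -> Router V
  59.208.0.0/12 (59.208.0.0 - 59.223.255.255) -> Router H
  59.216.0.0/14 (59.216.0.0 - 59.219.255.255) -> Router P
  59.219.96.0/19 (59.219.96.0 - 59.219.127.255) -> Router Q
More-specific entries that do NOT match:
  59.219.127.72/30 (59.219.127.72 - 59.219.127.75) does not contain 59.219.127.76
  59.219.127.80/28 (59.219.127.80 - 59.219.127.95) does not contain 59.219.127.76
  59.219.127.128/25 (59.219.127.128 - 59.219.127.255) does not contain 59.219.127.76
  59.219.126.0/24 (59.219.126.0 - 59.219.126.255) does not contain 59.219.127.76
Longest matching prefix is /19 -> next hop Router Q.

Router Q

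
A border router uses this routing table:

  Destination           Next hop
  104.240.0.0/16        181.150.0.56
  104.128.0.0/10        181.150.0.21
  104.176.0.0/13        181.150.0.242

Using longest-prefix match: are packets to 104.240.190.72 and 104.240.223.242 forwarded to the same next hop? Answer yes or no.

yes

104.240.190.72: longest match 104.240.0.0/16 -> 181.150.0.56
104.240.223.242: longest match 104.240.0.0/16 -> 181.150.0.56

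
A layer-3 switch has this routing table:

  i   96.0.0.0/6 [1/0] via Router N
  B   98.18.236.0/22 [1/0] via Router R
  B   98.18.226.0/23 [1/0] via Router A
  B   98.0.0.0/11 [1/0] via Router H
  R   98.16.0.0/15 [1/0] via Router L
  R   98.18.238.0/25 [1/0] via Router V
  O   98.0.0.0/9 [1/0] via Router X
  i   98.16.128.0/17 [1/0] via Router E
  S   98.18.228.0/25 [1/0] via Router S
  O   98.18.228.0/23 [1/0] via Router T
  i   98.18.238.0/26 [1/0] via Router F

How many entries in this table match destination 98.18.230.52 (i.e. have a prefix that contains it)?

3

Prefixes containing 98.18.230.52:
  96.0.0.0/6 (96.0.0.0 - 99.255.255.255)
  98.0.0.0/9 (98.0.0.0 - 98.127.255.255)
  98.0.0.0/11 (98.0.0.0 - 98.31.255.255)
Total matching entries: 3.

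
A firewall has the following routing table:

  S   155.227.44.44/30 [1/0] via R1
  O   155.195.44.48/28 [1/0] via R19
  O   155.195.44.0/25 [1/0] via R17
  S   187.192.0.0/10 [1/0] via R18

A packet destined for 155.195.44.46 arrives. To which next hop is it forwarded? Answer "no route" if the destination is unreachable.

Routes whose prefix contains 155.195.44.46:
  155.195.44.0/25 (155.195.44.0 - 155.195.44.127) -> R17
More-specific entries that do NOT match:
  155.227.44.44/30 (155.227.44.44 - 155.227.44.47) does not contain 155.195.44.46
  155.195.44.48/28 (155.195.44.48 - 155.195.44.63) does not contain 155.195.44.46
Longest matching prefix is /25 -> next hop R17.

R17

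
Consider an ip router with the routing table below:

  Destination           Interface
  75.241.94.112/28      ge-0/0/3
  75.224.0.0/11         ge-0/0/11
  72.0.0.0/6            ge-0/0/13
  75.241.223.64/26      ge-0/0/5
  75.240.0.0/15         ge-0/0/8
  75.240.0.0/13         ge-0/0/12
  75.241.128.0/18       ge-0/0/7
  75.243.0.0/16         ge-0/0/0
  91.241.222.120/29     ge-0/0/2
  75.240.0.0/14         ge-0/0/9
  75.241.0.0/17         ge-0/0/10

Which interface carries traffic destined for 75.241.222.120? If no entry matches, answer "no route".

Routes whose prefix contains 75.241.222.120:
  72.0.0.0/6 (72.0.0.0 - 75.255.255.255) -> ge-0/0/13
  75.224.0.0/11 (75.224.0.0 - 75.255.255.255) -> ge-0/0/11
  75.240.0.0/13 (75.240.0.0 - 75.247.255.255) -> ge-0/0/12
  75.240.0.0/14 (75.240.0.0 - 75.243.255.255) -> ge-0/0/9
  75.240.0.0/15 (75.240.0.0 - 75.241.255.255) -> ge-0/0/8
More-specific entries that do NOT match:
  91.241.222.120/29 (91.241.222.120 - 91.241.222.127) does not contain 75.241.222.120
  75.241.94.112/28 (75.241.94.112 - 75.241.94.127) does not contain 75.241.222.120
  75.241.223.64/26 (75.241.223.64 - 75.241.223.127) does not contain 75.241.222.120
  75.241.128.0/18 (75.241.128.0 - 75.241.191.255) does not contain 75.241.222.120
  75.241.0.0/17 (75.241.0.0 - 75.241.127.255) does not contain 75.241.222.120
  75.243.0.0/16 (75.243.0.0 - 75.243.255.255) does not contain 75.241.222.120
Longest matching prefix is /15 -> interface ge-0/0/8.

ge-0/0/8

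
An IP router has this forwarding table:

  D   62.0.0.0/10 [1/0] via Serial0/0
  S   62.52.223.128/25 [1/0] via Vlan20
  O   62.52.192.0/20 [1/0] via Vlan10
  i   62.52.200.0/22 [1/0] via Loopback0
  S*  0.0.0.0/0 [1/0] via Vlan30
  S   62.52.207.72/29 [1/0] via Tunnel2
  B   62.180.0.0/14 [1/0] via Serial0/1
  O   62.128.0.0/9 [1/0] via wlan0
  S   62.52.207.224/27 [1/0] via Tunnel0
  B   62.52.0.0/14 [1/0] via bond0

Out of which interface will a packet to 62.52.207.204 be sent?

Vlan10

Routes whose prefix contains 62.52.207.204:
  0.0.0.0/0 (default, matches everything) -> Vlan30
  62.0.0.0/10 (62.0.0.0 - 62.63.255.255) -> Serial0/0
  62.52.0.0/14 (62.52.0.0 - 62.55.255.255) -> bond0
  62.52.192.0/20 (62.52.192.0 - 62.52.207.255) -> Vlan10
More-specific entries that do NOT match:
  62.52.207.72/29 (62.52.207.72 - 62.52.207.79) does not contain 62.52.207.204
  62.52.207.224/27 (62.52.207.224 - 62.52.207.255) does not contain 62.52.207.204
  62.52.223.128/25 (62.52.223.128 - 62.52.223.255) does not contain 62.52.207.204
  62.52.200.0/22 (62.52.200.0 - 62.52.203.255) does not contain 62.52.207.204
Longest matching prefix is /20 -> interface Vlan10.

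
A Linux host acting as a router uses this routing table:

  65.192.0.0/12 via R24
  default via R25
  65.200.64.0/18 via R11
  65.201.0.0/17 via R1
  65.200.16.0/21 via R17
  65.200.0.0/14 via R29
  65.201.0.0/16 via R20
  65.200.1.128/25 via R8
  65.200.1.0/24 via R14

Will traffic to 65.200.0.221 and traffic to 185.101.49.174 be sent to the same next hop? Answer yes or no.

no

65.200.0.221: longest match 65.200.0.0/14 -> R29
185.101.49.174: longest match 0.0.0.0/0 -> R25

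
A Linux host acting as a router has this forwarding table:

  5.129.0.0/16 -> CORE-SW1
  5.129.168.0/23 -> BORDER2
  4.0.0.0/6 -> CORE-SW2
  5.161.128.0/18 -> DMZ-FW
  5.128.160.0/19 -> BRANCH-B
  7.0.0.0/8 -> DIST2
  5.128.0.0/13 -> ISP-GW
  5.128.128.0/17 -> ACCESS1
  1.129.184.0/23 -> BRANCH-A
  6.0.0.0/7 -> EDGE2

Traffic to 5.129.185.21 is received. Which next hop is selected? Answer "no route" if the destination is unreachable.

Routes whose prefix contains 5.129.185.21:
  4.0.0.0/6 (4.0.0.0 - 7.255.255.255) -> CORE-SW2
  5.128.0.0/13 (5.128.0.0 - 5.135.255.255) -> ISP-GW
  5.129.0.0/16 (5.129.0.0 - 5.129.255.255) -> CORE-SW1
More-specific entries that do NOT match:
  5.129.168.0/23 (5.129.168.0 - 5.129.169.255) does not contain 5.129.185.21
  1.129.184.0/23 (1.129.184.0 - 1.129.185.255) does not contain 5.129.185.21
  5.128.160.0/19 (5.128.160.0 - 5.128.191.255) does not contain 5.129.185.21
  5.161.128.0/18 (5.161.128.0 - 5.161.191.255) does not contain 5.129.185.21
  5.128.128.0/17 (5.128.128.0 - 5.128.255.255) does not contain 5.129.185.21
Longest matching prefix is /16 -> next hop CORE-SW1.

CORE-SW1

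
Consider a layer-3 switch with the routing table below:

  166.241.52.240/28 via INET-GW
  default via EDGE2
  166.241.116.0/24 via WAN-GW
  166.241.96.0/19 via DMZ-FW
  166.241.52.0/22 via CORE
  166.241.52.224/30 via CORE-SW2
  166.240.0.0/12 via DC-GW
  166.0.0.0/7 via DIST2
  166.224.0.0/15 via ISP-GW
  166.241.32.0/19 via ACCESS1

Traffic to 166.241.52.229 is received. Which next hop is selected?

CORE

Routes whose prefix contains 166.241.52.229:
  0.0.0.0/0 (default, matches everything) -> EDGE2
  166.0.0.0/7 (166.0.0.0 - 167.255.255.255) -> DIST2
  166.240.0.0/12 (166.240.0.0 - 166.255.255.255) -> DC-GW
  166.241.32.0/19 (166.241.32.0 - 166.241.63.255) -> ACCESS1
  166.241.52.0/22 (166.241.52.0 - 166.241.55.255) -> CORE
More-specific entries that do NOT match:
  166.241.52.224/30 (166.241.52.224 - 166.241.52.227) does not contain 166.241.52.229
  166.241.52.240/28 (166.241.52.240 - 166.241.52.255) does not contain 166.241.52.229
  166.241.116.0/24 (166.241.116.0 - 166.241.116.255) does not contain 166.241.52.229
Longest matching prefix is /22 -> next hop CORE.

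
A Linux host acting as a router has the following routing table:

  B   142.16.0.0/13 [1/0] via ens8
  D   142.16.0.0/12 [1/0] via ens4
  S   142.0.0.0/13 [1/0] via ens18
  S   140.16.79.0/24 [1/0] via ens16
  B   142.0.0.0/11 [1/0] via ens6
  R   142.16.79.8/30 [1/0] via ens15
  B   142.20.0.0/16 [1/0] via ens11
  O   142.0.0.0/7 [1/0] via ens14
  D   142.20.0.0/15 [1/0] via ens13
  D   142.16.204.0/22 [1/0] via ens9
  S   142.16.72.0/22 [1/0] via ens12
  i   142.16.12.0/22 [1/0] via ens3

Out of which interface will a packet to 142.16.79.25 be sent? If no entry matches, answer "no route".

Routes whose prefix contains 142.16.79.25:
  142.0.0.0/7 (142.0.0.0 - 143.255.255.255) -> ens14
  142.0.0.0/11 (142.0.0.0 - 142.31.255.255) -> ens6
  142.16.0.0/12 (142.16.0.0 - 142.31.255.255) -> ens4
  142.16.0.0/13 (142.16.0.0 - 142.23.255.255) -> ens8
More-specific entries that do NOT match:
  142.16.79.8/30 (142.16.79.8 - 142.16.79.11) does not contain 142.16.79.25
  140.16.79.0/24 (140.16.79.0 - 140.16.79.255) does not contain 142.16.79.25
  142.16.204.0/22 (142.16.204.0 - 142.16.207.255) does not contain 142.16.79.25
  142.16.72.0/22 (142.16.72.0 - 142.16.75.255) does not contain 142.16.79.25
  142.16.12.0/22 (142.16.12.0 - 142.16.15.255) does not contain 142.16.79.25
  142.20.0.0/16 (142.20.0.0 - 142.20.255.255) does not contain 142.16.79.25
  142.20.0.0/15 (142.20.0.0 - 142.21.255.255) does not contain 142.16.79.25
Longest matching prefix is /13 -> interface ens8.

ens8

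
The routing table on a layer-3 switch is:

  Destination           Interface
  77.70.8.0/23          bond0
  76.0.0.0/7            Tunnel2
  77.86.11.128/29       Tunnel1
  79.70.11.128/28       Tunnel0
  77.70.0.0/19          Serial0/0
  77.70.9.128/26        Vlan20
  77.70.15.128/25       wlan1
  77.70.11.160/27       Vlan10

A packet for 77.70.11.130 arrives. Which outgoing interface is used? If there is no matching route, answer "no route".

Routes whose prefix contains 77.70.11.130:
  76.0.0.0/7 (76.0.0.0 - 77.255.255.255) -> Tunnel2
  77.70.0.0/19 (77.70.0.0 - 77.70.31.255) -> Serial0/0
More-specific entries that do NOT match:
  77.86.11.128/29 (77.86.11.128 - 77.86.11.135) does not contain 77.70.11.130
  79.70.11.128/28 (79.70.11.128 - 79.70.11.143) does not contain 77.70.11.130
  77.70.11.160/27 (77.70.11.160 - 77.70.11.191) does not contain 77.70.11.130
  77.70.9.128/26 (77.70.9.128 - 77.70.9.191) does not contain 77.70.11.130
  77.70.15.128/25 (77.70.15.128 - 77.70.15.255) does not contain 77.70.11.130
  77.70.8.0/23 (77.70.8.0 - 77.70.9.255) does not contain 77.70.11.130
Longest matching prefix is /19 -> interface Serial0/0.

Serial0/0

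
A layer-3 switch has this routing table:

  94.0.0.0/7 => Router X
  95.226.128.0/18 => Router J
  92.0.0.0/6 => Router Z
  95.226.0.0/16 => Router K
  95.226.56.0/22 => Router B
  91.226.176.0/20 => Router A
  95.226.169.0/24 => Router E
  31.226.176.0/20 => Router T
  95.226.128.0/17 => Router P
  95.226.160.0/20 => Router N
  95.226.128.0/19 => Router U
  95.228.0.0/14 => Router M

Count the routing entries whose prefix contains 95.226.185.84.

Prefixes containing 95.226.185.84:
  92.0.0.0/6 (92.0.0.0 - 95.255.255.255)
  94.0.0.0/7 (94.0.0.0 - 95.255.255.255)
  95.226.0.0/16 (95.226.0.0 - 95.226.255.255)
  95.226.128.0/17 (95.226.128.0 - 95.226.255.255)
  95.226.128.0/18 (95.226.128.0 - 95.226.191.255)
Total matching entries: 5.

5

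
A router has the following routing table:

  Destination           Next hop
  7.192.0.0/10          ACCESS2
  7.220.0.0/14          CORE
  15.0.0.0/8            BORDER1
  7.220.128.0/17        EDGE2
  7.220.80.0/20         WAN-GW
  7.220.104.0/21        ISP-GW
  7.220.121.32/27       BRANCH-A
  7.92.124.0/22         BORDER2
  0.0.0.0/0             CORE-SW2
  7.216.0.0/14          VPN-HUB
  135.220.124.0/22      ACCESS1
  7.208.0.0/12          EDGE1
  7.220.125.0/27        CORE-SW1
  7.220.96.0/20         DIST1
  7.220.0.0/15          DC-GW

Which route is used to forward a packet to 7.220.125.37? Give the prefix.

Entries matching 7.220.125.37:
  0.0.0.0/0 (default, matches everything)
  7.192.0.0/10 (7.192.0.0 - 7.255.255.255)
  7.208.0.0/12 (7.208.0.0 - 7.223.255.255)
  7.220.0.0/14 (7.220.0.0 - 7.223.255.255)
  7.220.0.0/15 (7.220.0.0 - 7.221.255.255)
Most specific is 7.220.0.0/15.

7.220.0.0/15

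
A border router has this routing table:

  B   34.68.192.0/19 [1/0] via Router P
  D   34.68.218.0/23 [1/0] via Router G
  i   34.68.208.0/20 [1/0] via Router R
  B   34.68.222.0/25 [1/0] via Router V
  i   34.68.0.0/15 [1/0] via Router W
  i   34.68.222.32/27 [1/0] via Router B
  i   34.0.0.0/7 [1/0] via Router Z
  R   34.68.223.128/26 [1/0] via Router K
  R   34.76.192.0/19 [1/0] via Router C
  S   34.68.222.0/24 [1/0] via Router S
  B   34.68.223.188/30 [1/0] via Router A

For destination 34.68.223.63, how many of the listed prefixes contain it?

4

Prefixes containing 34.68.223.63:
  34.0.0.0/7 (34.0.0.0 - 35.255.255.255)
  34.68.0.0/15 (34.68.0.0 - 34.69.255.255)
  34.68.192.0/19 (34.68.192.0 - 34.68.223.255)
  34.68.208.0/20 (34.68.208.0 - 34.68.223.255)
Total matching entries: 4.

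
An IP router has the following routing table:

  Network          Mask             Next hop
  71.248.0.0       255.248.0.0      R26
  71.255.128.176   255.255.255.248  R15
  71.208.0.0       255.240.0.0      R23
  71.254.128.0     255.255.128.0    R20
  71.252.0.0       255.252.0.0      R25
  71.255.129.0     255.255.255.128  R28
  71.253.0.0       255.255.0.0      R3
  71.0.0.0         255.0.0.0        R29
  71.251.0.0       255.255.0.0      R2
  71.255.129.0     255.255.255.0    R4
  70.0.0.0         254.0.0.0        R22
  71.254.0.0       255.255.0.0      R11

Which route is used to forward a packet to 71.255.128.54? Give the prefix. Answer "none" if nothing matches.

71.252.0.0/14

Entries matching 71.255.128.54:
  70.0.0.0/7 (70.0.0.0 - 71.255.255.255)
  71.0.0.0/8 (71.0.0.0 - 71.255.255.255)
  71.248.0.0/13 (71.248.0.0 - 71.255.255.255)
  71.252.0.0/14 (71.252.0.0 - 71.255.255.255)
Most specific is 71.252.0.0/14.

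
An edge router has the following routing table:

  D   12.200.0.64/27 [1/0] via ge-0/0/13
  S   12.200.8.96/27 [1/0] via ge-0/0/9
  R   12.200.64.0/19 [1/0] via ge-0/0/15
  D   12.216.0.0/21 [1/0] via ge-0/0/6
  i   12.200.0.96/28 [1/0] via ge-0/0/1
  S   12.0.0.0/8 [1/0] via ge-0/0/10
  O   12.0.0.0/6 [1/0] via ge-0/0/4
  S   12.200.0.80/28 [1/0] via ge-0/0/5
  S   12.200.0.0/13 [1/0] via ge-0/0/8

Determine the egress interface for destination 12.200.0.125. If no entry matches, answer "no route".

ge-0/0/8

Routes whose prefix contains 12.200.0.125:
  12.0.0.0/6 (12.0.0.0 - 15.255.255.255) -> ge-0/0/4
  12.0.0.0/8 (12.0.0.0 - 12.255.255.255) -> ge-0/0/10
  12.200.0.0/13 (12.200.0.0 - 12.207.255.255) -> ge-0/0/8
More-specific entries that do NOT match:
  12.200.0.96/28 (12.200.0.96 - 12.200.0.111) does not contain 12.200.0.125
  12.200.0.80/28 (12.200.0.80 - 12.200.0.95) does not contain 12.200.0.125
  12.200.0.64/27 (12.200.0.64 - 12.200.0.95) does not contain 12.200.0.125
  12.200.8.96/27 (12.200.8.96 - 12.200.8.127) does not contain 12.200.0.125
  12.216.0.0/21 (12.216.0.0 - 12.216.7.255) does not contain 12.200.0.125
  12.200.64.0/19 (12.200.64.0 - 12.200.95.255) does not contain 12.200.0.125
Longest matching prefix is /13 -> interface ge-0/0/8.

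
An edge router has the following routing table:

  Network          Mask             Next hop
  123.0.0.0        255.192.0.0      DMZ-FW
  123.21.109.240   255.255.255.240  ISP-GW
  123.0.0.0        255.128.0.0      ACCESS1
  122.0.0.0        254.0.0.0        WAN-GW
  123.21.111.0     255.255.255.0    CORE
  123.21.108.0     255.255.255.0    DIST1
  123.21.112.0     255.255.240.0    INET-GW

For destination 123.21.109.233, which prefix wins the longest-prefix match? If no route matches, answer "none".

123.0.0.0/10

Entries matching 123.21.109.233:
  122.0.0.0/7 (122.0.0.0 - 123.255.255.255)
  123.0.0.0/9 (123.0.0.0 - 123.127.255.255)
  123.0.0.0/10 (123.0.0.0 - 123.63.255.255)
Most specific is 123.0.0.0/10.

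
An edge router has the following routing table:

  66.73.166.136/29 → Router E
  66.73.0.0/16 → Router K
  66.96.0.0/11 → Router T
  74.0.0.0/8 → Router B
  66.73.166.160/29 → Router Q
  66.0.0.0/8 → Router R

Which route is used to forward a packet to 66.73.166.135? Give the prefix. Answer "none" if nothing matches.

66.73.0.0/16

Entries matching 66.73.166.135:
  66.0.0.0/8 (66.0.0.0 - 66.255.255.255)
  66.73.0.0/16 (66.73.0.0 - 66.73.255.255)
Most specific is 66.73.0.0/16.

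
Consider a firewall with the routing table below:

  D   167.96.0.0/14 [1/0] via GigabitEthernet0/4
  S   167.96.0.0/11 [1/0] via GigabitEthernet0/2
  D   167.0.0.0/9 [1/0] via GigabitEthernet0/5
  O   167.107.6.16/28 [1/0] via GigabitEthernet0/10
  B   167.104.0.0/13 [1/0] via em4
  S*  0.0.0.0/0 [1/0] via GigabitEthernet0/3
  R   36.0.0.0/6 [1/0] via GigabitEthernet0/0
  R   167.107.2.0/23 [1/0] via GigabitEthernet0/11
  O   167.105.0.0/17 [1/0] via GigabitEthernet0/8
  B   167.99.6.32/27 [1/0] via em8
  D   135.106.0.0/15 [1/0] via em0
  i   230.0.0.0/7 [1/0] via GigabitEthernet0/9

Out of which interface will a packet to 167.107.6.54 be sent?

em4

Routes whose prefix contains 167.107.6.54:
  0.0.0.0/0 (default, matches everything) -> GigabitEthernet0/3
  167.0.0.0/9 (167.0.0.0 - 167.127.255.255) -> GigabitEthernet0/5
  167.96.0.0/11 (167.96.0.0 - 167.127.255.255) -> GigabitEthernet0/2
  167.104.0.0/13 (167.104.0.0 - 167.111.255.255) -> em4
More-specific entries that do NOT match:
  167.107.6.16/28 (167.107.6.16 - 167.107.6.31) does not contain 167.107.6.54
  167.99.6.32/27 (167.99.6.32 - 167.99.6.63) does not contain 167.107.6.54
  167.107.2.0/23 (167.107.2.0 - 167.107.3.255) does not contain 167.107.6.54
  167.105.0.0/17 (167.105.0.0 - 167.105.127.255) does not contain 167.107.6.54
  135.106.0.0/15 (135.106.0.0 - 135.107.255.255) does not contain 167.107.6.54
  167.96.0.0/14 (167.96.0.0 - 167.99.255.255) does not contain 167.107.6.54
Longest matching prefix is /13 -> interface em4.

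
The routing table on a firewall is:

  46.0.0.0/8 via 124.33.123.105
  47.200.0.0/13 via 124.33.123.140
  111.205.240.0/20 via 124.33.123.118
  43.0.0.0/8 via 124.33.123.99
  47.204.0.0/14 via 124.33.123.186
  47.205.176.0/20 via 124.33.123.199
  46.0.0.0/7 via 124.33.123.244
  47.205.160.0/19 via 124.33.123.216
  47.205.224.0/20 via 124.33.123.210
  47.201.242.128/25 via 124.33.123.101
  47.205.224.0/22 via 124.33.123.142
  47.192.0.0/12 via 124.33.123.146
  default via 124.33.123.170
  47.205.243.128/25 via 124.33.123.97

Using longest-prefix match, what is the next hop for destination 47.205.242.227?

Routes whose prefix contains 47.205.242.227:
  0.0.0.0/0 (default, matches everything) -> 124.33.123.170
  46.0.0.0/7 (46.0.0.0 - 47.255.255.255) -> 124.33.123.244
  47.192.0.0/12 (47.192.0.0 - 47.207.255.255) -> 124.33.123.146
  47.200.0.0/13 (47.200.0.0 - 47.207.255.255) -> 124.33.123.140
  47.204.0.0/14 (47.204.0.0 - 47.207.255.255) -> 124.33.123.186
More-specific entries that do NOT match:
  47.201.242.128/25 (47.201.242.128 - 47.201.242.255) does not contain 47.205.242.227
  47.205.243.128/25 (47.205.243.128 - 47.205.243.255) does not contain 47.205.242.227
  47.205.224.0/22 (47.205.224.0 - 47.205.227.255) does not contain 47.205.242.227
  111.205.240.0/20 (111.205.240.0 - 111.205.255.255) does not contain 47.205.242.227
  47.205.176.0/20 (47.205.176.0 - 47.205.191.255) does not contain 47.205.242.227
  47.205.224.0/20 (47.205.224.0 - 47.205.239.255) does not contain 47.205.242.227
  47.205.160.0/19 (47.205.160.0 - 47.205.191.255) does not contain 47.205.242.227
Longest matching prefix is /14 -> next hop 124.33.123.186.

124.33.123.186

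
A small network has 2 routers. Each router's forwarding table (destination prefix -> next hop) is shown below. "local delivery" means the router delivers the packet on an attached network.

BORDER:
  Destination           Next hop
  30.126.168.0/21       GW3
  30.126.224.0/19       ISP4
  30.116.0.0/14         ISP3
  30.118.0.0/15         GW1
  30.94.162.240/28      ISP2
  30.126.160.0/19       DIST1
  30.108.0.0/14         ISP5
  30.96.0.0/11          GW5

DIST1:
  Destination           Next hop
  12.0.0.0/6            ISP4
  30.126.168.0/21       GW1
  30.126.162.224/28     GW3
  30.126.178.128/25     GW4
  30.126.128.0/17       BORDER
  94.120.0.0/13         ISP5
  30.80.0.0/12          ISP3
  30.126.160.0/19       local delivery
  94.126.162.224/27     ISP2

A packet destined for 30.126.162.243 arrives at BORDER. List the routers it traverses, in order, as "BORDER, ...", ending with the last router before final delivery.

BORDER, DIST1

At BORDER: longest match for 30.126.162.243 is 30.126.160.0/19 -> DIST1
At DIST1: longest match for 30.126.162.243 is 30.126.160.0/19 -> local delivery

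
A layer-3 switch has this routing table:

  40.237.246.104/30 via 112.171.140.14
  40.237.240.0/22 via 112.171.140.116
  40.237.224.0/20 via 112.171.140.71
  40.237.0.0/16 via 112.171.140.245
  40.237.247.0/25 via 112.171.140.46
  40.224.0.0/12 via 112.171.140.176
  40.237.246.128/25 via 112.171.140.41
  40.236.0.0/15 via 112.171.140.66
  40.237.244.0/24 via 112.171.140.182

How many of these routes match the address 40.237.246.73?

Prefixes containing 40.237.246.73:
  40.224.0.0/12 (40.224.0.0 - 40.239.255.255)
  40.236.0.0/15 (40.236.0.0 - 40.237.255.255)
  40.237.0.0/16 (40.237.0.0 - 40.237.255.255)
Total matching entries: 3.

3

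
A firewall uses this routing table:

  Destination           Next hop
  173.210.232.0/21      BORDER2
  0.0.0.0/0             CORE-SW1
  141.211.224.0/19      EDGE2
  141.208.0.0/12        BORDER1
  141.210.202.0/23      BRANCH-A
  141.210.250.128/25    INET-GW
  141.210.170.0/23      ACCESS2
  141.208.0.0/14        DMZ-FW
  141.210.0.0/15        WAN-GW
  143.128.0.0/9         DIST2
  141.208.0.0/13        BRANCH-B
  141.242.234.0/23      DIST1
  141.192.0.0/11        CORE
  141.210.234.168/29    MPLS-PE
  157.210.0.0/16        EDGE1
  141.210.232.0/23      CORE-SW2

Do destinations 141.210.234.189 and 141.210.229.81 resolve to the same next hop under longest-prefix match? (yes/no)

yes

141.210.234.189: longest match 141.210.0.0/15 -> WAN-GW
141.210.229.81: longest match 141.210.0.0/15 -> WAN-GW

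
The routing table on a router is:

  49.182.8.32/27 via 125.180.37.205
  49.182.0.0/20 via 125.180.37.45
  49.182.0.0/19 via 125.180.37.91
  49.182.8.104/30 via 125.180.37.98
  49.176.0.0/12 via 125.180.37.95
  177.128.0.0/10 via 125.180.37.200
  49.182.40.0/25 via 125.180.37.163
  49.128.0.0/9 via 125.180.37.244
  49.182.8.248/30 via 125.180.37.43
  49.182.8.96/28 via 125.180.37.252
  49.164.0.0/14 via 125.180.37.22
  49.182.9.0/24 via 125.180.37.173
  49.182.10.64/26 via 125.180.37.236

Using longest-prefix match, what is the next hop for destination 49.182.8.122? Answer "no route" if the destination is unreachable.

Routes whose prefix contains 49.182.8.122:
  49.128.0.0/9 (49.128.0.0 - 49.255.255.255) -> 125.180.37.244
  49.176.0.0/12 (49.176.0.0 - 49.191.255.255) -> 125.180.37.95
  49.182.0.0/19 (49.182.0.0 - 49.182.31.255) -> 125.180.37.91
  49.182.0.0/20 (49.182.0.0 - 49.182.15.255) -> 125.180.37.45
More-specific entries that do NOT match:
  49.182.8.104/30 (49.182.8.104 - 49.182.8.107) does not contain 49.182.8.122
  49.182.8.248/30 (49.182.8.248 - 49.182.8.251) does not contain 49.182.8.122
  49.182.8.96/28 (49.182.8.96 - 49.182.8.111) does not contain 49.182.8.122
  49.182.8.32/27 (49.182.8.32 - 49.182.8.63) does not contain 49.182.8.122
  49.182.10.64/26 (49.182.10.64 - 49.182.10.127) does not contain 49.182.8.122
  49.182.40.0/25 (49.182.40.0 - 49.182.40.127) does not contain 49.182.8.122
  49.182.9.0/24 (49.182.9.0 - 49.182.9.255) does not contain 49.182.8.122
Longest matching prefix is /20 -> next hop 125.180.37.45.

125.180.37.45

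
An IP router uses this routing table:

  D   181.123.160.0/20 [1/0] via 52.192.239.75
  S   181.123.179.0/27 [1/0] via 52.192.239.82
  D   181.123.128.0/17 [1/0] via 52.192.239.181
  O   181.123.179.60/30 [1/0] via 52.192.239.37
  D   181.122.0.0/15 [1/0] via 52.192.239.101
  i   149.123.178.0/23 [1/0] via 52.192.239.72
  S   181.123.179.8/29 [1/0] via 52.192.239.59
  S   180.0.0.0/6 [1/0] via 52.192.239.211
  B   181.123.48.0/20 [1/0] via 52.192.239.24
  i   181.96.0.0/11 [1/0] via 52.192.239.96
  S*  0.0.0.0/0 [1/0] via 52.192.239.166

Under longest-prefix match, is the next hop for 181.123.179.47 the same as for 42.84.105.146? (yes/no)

no

181.123.179.47: longest match 181.123.128.0/17 -> 52.192.239.181
42.84.105.146: longest match 0.0.0.0/0 -> 52.192.239.166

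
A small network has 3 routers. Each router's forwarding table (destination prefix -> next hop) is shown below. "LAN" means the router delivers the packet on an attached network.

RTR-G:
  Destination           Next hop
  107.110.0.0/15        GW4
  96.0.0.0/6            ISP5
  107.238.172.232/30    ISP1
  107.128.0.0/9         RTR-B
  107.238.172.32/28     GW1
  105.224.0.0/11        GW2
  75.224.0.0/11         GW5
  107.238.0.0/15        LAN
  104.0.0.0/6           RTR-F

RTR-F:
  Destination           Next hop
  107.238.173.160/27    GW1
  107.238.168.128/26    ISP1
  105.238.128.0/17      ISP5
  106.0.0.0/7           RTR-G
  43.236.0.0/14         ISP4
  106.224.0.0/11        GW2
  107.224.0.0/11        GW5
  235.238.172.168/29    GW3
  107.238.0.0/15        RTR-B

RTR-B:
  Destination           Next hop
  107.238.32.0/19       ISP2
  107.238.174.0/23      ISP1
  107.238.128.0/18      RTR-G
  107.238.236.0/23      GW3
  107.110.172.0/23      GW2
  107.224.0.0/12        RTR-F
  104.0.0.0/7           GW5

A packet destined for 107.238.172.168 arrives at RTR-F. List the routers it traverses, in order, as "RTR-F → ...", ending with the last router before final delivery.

RTR-F → RTR-B → RTR-G

At RTR-F: longest match for 107.238.172.168 is 107.238.0.0/15 -> RTR-B
At RTR-B: longest match for 107.238.172.168 is 107.238.128.0/18 -> RTR-G
At RTR-G: longest match for 107.238.172.168 is 107.238.0.0/15 -> LAN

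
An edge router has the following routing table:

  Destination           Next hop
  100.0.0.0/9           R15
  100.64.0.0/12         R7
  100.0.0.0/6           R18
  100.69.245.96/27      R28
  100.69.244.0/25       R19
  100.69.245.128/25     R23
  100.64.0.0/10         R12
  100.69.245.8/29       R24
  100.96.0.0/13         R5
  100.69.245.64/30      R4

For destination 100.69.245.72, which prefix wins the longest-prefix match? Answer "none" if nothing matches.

100.64.0.0/12

Entries matching 100.69.245.72:
  100.0.0.0/6 (100.0.0.0 - 103.255.255.255)
  100.0.0.0/9 (100.0.0.0 - 100.127.255.255)
  100.64.0.0/10 (100.64.0.0 - 100.127.255.255)
  100.64.0.0/12 (100.64.0.0 - 100.79.255.255)
Most specific is 100.64.0.0/12.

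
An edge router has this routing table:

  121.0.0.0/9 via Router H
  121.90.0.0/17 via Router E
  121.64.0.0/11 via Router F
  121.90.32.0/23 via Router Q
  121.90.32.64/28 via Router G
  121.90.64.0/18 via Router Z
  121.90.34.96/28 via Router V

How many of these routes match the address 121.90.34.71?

3

Prefixes containing 121.90.34.71:
  121.0.0.0/9 (121.0.0.0 - 121.127.255.255)
  121.64.0.0/11 (121.64.0.0 - 121.95.255.255)
  121.90.0.0/17 (121.90.0.0 - 121.90.127.255)
Total matching entries: 3.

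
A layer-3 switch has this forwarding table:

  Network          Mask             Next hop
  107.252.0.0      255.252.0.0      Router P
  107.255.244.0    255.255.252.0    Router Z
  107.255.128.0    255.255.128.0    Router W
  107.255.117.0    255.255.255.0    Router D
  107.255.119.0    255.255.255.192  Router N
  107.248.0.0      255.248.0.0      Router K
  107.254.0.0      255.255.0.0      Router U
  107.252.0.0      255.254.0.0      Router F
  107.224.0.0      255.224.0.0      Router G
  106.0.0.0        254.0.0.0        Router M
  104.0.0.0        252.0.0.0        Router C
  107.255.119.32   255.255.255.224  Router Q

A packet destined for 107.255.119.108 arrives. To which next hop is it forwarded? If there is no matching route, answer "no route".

Routes whose prefix contains 107.255.119.108:
  104.0.0.0/6 (104.0.0.0 - 107.255.255.255) -> Router C
  106.0.0.0/7 (106.0.0.0 - 107.255.255.255) -> Router M
  107.224.0.0/11 (107.224.0.0 - 107.255.255.255) -> Router G
  107.248.0.0/13 (107.248.0.0 - 107.255.255.255) -> Router K
  107.252.0.0/14 (107.252.0.0 - 107.255.255.255) -> Router P
More-specific entries that do NOT match:
  107.255.119.32/27 (107.255.119.32 - 107.255.119.63) does not contain 107.255.119.108
  107.255.119.0/26 (107.255.119.0 - 107.255.119.63) does not contain 107.255.119.108
  107.255.117.0/24 (107.255.117.0 - 107.255.117.255) does not contain 107.255.119.108
  107.255.244.0/22 (107.255.244.0 - 107.255.247.255) does not contain 107.255.119.108
  107.255.128.0/17 (107.255.128.0 - 107.255.255.255) does not contain 107.255.119.108
  107.254.0.0/16 (107.254.0.0 - 107.254.255.255) does not contain 107.255.119.108
  107.252.0.0/15 (107.252.0.0 - 107.253.255.255) does not contain 107.255.119.108
Longest matching prefix is /14 -> next hop Router P.

Router P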